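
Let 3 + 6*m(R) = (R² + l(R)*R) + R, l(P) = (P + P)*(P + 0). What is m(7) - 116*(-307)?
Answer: 214411/6 ≈ 35735.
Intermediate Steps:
l(P) = 2*P² (l(P) = (2*P)*P = 2*P²)
m(R) = -½ + R³/3 + R/6 + R²/6 (m(R) = -½ + ((R² + (2*R²)*R) + R)/6 = -½ + ((R² + 2*R³) + R)/6 = -½ + (R + R² + 2*R³)/6 = -½ + (R³/3 + R/6 + R²/6) = -½ + R³/3 + R/6 + R²/6)
m(7) - 116*(-307) = (-½ + (⅓)*7³ + (⅙)*7 + (⅙)*7²) - 116*(-307) = (-½ + (⅓)*343 + 7/6 + (⅙)*49) + 35612 = (-½ + 343/3 + 7/6 + 49/6) + 35612 = 739/6 + 35612 = 214411/6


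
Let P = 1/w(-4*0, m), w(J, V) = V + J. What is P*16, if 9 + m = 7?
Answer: -8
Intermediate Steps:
m = -2 (m = -9 + 7 = -2)
w(J, V) = J + V
P = -1/2 (P = 1/(-4*0 - 2) = 1/(0 - 2) = 1/(-2) = -1/2 ≈ -0.50000)
P*16 = -1/2*16 = -8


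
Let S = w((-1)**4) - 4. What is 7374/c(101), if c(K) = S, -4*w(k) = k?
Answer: -29496/17 ≈ -1735.1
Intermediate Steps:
w(k) = -k/4
S = -17/4 (S = -1/4*(-1)**4 - 4 = -1/4*1 - 4 = -1/4 - 4 = -17/4 ≈ -4.2500)
c(K) = -17/4
7374/c(101) = 7374/(-17/4) = 7374*(-4/17) = -29496/17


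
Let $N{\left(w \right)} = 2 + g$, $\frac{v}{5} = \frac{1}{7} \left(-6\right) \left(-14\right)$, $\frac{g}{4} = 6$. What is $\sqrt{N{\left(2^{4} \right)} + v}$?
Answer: $\sqrt{86} \approx 9.2736$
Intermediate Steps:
$g = 24$ ($g = 4 \cdot 6 = 24$)
$v = 60$ ($v = 5 \cdot \frac{1}{7} \left(-6\right) \left(-14\right) = 5 \left(\left(- \frac{6}{7}\right) \left(-14\right)\right) = 5 \cdot 12 = 60$)
$N{\left(w \right)} = 26$ ($N{\left(w \right)} = 2 + 24 = 26$)
$\sqrt{N{\left(2^{4} \right)} + v} = \sqrt{26 + 60} = \sqrt{86}$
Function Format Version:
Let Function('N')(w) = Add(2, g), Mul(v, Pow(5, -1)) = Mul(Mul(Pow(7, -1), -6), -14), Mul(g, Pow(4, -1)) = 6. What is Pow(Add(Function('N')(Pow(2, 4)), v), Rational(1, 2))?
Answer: Pow(86, Rational(1, 2)) ≈ 9.2736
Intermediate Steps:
g = 24 (g = Mul(4, 6) = 24)
v = 60 (v = Mul(5, Mul(Mul(Pow(7, -1), -6), -14)) = Mul(5, Mul(Mul(Rational(1, 7), -6), -14)) = Mul(5, Mul(Rational(-6, 7), -14)) = Mul(5, 12) = 60)
Function('N')(w) = 26 (Function('N')(w) = Add(2, 24) = 26)
Pow(Add(Function('N')(Pow(2, 4)), v), Rational(1, 2)) = Pow(Add(26, 60), Rational(1, 2)) = Pow(86, Rational(1, 2))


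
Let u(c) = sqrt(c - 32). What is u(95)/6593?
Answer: 3*sqrt(7)/6593 ≈ 0.0012039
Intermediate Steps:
u(c) = sqrt(-32 + c)
u(95)/6593 = sqrt(-32 + 95)/6593 = sqrt(63)*(1/6593) = (3*sqrt(7))*(1/6593) = 3*sqrt(7)/6593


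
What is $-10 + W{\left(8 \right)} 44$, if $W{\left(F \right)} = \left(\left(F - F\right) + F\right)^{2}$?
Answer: $2806$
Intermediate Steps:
$W{\left(F \right)} = F^{2}$ ($W{\left(F \right)} = \left(0 + F\right)^{2} = F^{2}$)
$-10 + W{\left(8 \right)} 44 = -10 + 8^{2} \cdot 44 = -10 + 64 \cdot 44 = -10 + 2816 = 2806$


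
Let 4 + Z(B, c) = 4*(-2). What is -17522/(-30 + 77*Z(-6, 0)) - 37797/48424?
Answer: 406213495/23098248 ≈ 17.586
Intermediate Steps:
Z(B, c) = -12 (Z(B, c) = -4 + 4*(-2) = -4 - 8 = -12)
-17522/(-30 + 77*Z(-6, 0)) - 37797/48424 = -17522/(-30 + 77*(-12)) - 37797/48424 = -17522/(-30 - 924) - 37797*1/48424 = -17522/(-954) - 37797/48424 = -17522*(-1/954) - 37797/48424 = 8761/477 - 37797/48424 = 406213495/23098248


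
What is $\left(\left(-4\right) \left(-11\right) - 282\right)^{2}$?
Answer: $56644$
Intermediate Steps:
$\left(\left(-4\right) \left(-11\right) - 282\right)^{2} = \left(44 - 282\right)^{2} = \left(-238\right)^{2} = 56644$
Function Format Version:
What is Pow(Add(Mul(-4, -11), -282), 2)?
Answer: 56644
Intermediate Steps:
Pow(Add(Mul(-4, -11), -282), 2) = Pow(Add(44, -282), 2) = Pow(-238, 2) = 56644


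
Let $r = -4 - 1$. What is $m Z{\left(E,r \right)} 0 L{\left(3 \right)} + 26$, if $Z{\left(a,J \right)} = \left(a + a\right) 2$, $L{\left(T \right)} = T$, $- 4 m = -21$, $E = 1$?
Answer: $26$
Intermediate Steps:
$m = \frac{21}{4}$ ($m = \left(- \frac{1}{4}\right) \left(-21\right) = \frac{21}{4} \approx 5.25$)
$r = -5$
$Z{\left(a,J \right)} = 4 a$ ($Z{\left(a,J \right)} = 2 a 2 = 4 a$)
$m Z{\left(E,r \right)} 0 L{\left(3 \right)} + 26 = \frac{21 \cdot 4 \cdot 1 \cdot 0 \cdot 3}{4} + 26 = \frac{21 \cdot 4 \cdot 0 \cdot 3}{4} + 26 = \frac{21 \cdot 0 \cdot 3}{4} + 26 = \frac{21}{4} \cdot 0 + 26 = 0 + 26 = 26$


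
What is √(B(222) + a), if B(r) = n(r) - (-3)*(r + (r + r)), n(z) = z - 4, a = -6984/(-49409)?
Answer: 4*√338134592447/49409 ≈ 47.076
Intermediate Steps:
a = 6984/49409 (a = -6984*(-1/49409) = 6984/49409 ≈ 0.14135)
n(z) = -4 + z
B(r) = -4 + 10*r (B(r) = (-4 + r) - (-3)*(r + (r + r)) = (-4 + r) - (-3)*(r + 2*r) = (-4 + r) - (-3)*3*r = (-4 + r) - (-9)*r = (-4 + r) + 9*r = -4 + 10*r)
√(B(222) + a) = √((-4 + 10*222) + 6984/49409) = √((-4 + 2220) + 6984/49409) = √(2216 + 6984/49409) = √(109497328/49409) = 4*√338134592447/49409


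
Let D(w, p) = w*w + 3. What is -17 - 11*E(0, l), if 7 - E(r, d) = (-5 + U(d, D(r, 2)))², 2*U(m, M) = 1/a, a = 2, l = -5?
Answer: 2467/16 ≈ 154.19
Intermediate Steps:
D(w, p) = 3 + w² (D(w, p) = w² + 3 = 3 + w²)
U(m, M) = ¼ (U(m, M) = (½)/2 = (½)*(½) = ¼)
E(r, d) = -249/16 (E(r, d) = 7 - (-5 + ¼)² = 7 - (-19/4)² = 7 - 1*361/16 = 7 - 361/16 = -249/16)
-17 - 11*E(0, l) = -17 - 11*(-249/16) = -17 + 2739/16 = 2467/16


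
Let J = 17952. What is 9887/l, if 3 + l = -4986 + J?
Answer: 9887/12963 ≈ 0.76271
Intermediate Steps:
l = 12963 (l = -3 + (-4986 + 17952) = -3 + 12966 = 12963)
9887/l = 9887/12963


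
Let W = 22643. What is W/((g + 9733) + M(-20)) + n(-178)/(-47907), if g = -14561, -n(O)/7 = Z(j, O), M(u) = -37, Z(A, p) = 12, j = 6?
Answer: -361449847/77689185 ≈ -4.6525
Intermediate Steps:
n(O) = -84 (n(O) = -7*12 = -84)
W/((g + 9733) + M(-20)) + n(-178)/(-47907) = 22643/((-14561 + 9733) - 37) - 84/(-47907) = 22643/(-4828 - 37) - 84*(-1/47907) = 22643/(-4865) + 28/15969 = 22643*(-1/4865) + 28/15969 = -22643/4865 + 28/15969 = -361449847/77689185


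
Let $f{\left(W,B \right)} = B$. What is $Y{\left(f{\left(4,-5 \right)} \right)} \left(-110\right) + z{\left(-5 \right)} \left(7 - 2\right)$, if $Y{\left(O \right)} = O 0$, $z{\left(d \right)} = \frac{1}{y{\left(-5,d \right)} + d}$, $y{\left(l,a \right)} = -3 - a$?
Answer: $- \frac{5}{3} \approx -1.6667$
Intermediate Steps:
$z{\left(d \right)} = - \frac{1}{3}$ ($z{\left(d \right)} = \frac{1}{\left(-3 - d\right) + d} = \frac{1}{-3} = - \frac{1}{3}$)
$Y{\left(O \right)} = 0$
$Y{\left(f{\left(4,-5 \right)} \right)} \left(-110\right) + z{\left(-5 \right)} \left(7 - 2\right) = 0 \left(-110\right) - \frac{7 - 2}{3} = 0 - \frac{5}{3} = - \frac{5}{3}$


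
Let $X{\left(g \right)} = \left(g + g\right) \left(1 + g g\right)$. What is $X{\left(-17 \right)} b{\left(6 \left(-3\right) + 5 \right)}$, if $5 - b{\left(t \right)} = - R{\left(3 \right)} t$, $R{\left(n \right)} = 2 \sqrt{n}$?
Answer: $-49300 + 256360 \sqrt{3} \approx 3.9473 \cdot 10^{5}$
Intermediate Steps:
$X{\left(g \right)} = 2 g \left(1 + g^{2}\right)$
$b{\left(t \right)} = 5 + 2 t \sqrt{3}$ ($b{\left(t \right)} = 5 - - 2 \sqrt{3} t = 5 - - 2 t \sqrt{3} = 5 + 2 t \sqrt{3}$)
$X{\left(-17 \right)} b{\left(6 \left(-3\right) + 5 \right)} = 2 \left(-17\right) \left(1 + \left(-17\right)^{2}\right) \left(5 + 2 \left(6 \left(-3\right) + 5\right) \sqrt{3}\right) = 2 \left(-17\right) \left(1 + 289\right) \left(5 + 2 \left(-18 + 5\right) \sqrt{3}\right) = 2 \left(-17\right) 290 \left(5 + 2 \left(-13\right) \sqrt{3}\right) = - 9860 \left(5 - 26 \sqrt{3}\right) = -49300 + 256360 \sqrt{3}$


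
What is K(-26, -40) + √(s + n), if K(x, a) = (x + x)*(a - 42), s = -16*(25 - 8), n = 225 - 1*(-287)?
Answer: 4264 + 4*√15 ≈ 4279.5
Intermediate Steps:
n = 512 (n = 225 + 287 = 512)
s = -272 (s = -16*17 = -272)
K(x, a) = 2*x*(-42 + a) (K(x, a) = (2*x)*(-42 + a) = 2*x*(-42 + a))
K(-26, -40) + √(s + n) = 2*(-26)*(-42 - 40) + √(-272 + 512) = 2*(-26)*(-82) + √240 = 4264 + 4*√15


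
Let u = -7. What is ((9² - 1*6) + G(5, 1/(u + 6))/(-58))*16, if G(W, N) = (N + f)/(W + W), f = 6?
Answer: 34796/29 ≈ 1199.9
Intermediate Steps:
G(W, N) = (6 + N)/(2*W) (G(W, N) = (N + 6)/(W + W) = (6 + N)/((2*W)) = (6 + N)*(1/(2*W)) = (6 + N)/(2*W))
((9² - 1*6) + G(5, 1/(u + 6))/(-58))*16 = ((9² - 1*6) + ((½)*(6 + 1/(-7 + 6))/5)/(-58))*16 = ((81 - 6) + ((½)*(⅕)*(6 + 1/(-1)))*(-1/58))*16 = (75 + ((½)*(⅕)*(6 - 1))*(-1/58))*16 = (75 + ((½)*(⅕)*5)*(-1/58))*16 = (75 + (½)*(-1/58))*16 = (75 - 1/116)*16 = (8699/116)*16 = 34796/29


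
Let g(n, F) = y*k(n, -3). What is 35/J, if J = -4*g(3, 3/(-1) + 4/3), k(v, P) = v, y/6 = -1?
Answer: 35/72 ≈ 0.48611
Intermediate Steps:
y = -6 (y = 6*(-1) = -6)
g(n, F) = -6*n
J = 72 (J = -(-24)*3 = -4*(-18) = 72)
35/J = 35/72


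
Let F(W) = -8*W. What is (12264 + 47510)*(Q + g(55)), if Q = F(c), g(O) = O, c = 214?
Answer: -99045518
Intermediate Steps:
Q = -1712 (Q = -8*214 = -1712)
(12264 + 47510)*(Q + g(55)) = (12264 + 47510)*(-1712 + 55) = 59774*(-1657) = -99045518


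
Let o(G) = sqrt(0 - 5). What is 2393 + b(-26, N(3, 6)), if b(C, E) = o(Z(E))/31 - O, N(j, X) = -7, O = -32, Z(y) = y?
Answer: 2425 + I*sqrt(5)/31 ≈ 2425.0 + 0.072131*I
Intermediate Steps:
o(G) = I*sqrt(5) (o(G) = sqrt(-5) = I*sqrt(5))
b(C, E) = 32 + I*sqrt(5)/31 (b(C, E) = (I*sqrt(5))/31 - 1*(-32) = (I*sqrt(5))*(1/31) + 32 = I*sqrt(5)/31 + 32 = 32 + I*sqrt(5)/31)
2393 + b(-26, N(3, 6)) = 2393 + (32 + I*sqrt(5)/31) = 2425 + I*sqrt(5)/31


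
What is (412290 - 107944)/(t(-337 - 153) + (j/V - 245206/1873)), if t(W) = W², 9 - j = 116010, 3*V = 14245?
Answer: 8120220626210/6401935719411 ≈ 1.2684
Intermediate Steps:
V = 14245/3 (V = (⅓)*14245 = 14245/3 ≈ 4748.3)
j = -116001 (j = 9 - 1*116010 = 9 - 116010 = -116001)
(412290 - 107944)/(t(-337 - 153) + (j/V - 245206/1873)) = (412290 - 107944)/((-337 - 153)² + (-116001/14245/3 - 245206/1873)) = 304346/((-490)² + (-116001*3/14245 - 245206*1/1873)) = 304346/(240100 + (-348003/14245 - 245206/1873)) = 304346/(240100 - 4144769089/26680885) = 304346/(6401935719411/26680885) = 304346*(26680885/6401935719411) = 8120220626210/6401935719411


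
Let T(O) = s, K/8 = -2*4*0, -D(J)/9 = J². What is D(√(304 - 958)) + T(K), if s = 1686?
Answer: 7572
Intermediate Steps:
D(J) = -9*J²
K = 0 (K = 8*(-2*4*0) = 8*(-8*0) = 8*0 = 0)
T(O) = 1686
D(√(304 - 958)) + T(K) = -9*(√(304 - 958))² + 1686 = -9*(√(-654))² + 1686 = -9*(I*√654)² + 1686 = -9*(-654) + 1686 = 5886 + 1686 = 7572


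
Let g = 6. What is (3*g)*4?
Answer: 72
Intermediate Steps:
(3*g)*4 = (3*6)*4 = 18*4 = 72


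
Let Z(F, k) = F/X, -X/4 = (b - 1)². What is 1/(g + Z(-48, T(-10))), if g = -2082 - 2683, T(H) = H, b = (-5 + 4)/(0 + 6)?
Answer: -49/233053 ≈ -0.00021025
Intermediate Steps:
b = -⅙ (b = -1/6 = -1*⅙ = -⅙ ≈ -0.16667)
X = -49/9 (X = -4*(-⅙ - 1)² = -4*(-7/6)² = -4*49/36 = -49/9 ≈ -5.4444)
Z(F, k) = -9*F/49 (Z(F, k) = F/(-49/9) = F*(-9/49) = -9*F/49)
g = -4765
1/(g + Z(-48, T(-10))) = 1/(-4765 - 9/49*(-48)) = 1/(-4765 + 432/49) = 1/(-233053/49) = -49/233053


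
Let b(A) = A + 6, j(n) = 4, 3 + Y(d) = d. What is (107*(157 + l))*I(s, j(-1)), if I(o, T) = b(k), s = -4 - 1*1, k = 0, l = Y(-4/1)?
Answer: 96300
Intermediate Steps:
Y(d) = -3 + d
l = -7 (l = -3 - 4/1 = -3 - 4*1 = -3 - 4 = -7)
b(A) = 6 + A
s = -5 (s = -4 - 1 = -5)
I(o, T) = 6 (I(o, T) = 6 + 0 = 6)
(107*(157 + l))*I(s, j(-1)) = (107*(157 - 7))*6 = (107*150)*6 = 16050*6 = 96300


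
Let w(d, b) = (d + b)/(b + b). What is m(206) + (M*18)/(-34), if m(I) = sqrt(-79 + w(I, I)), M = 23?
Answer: -207/17 + I*sqrt(78) ≈ -12.176 + 8.8318*I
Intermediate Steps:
w(d, b) = (b + d)/(2*b) (w(d, b) = (b + d)/((2*b)) = (b + d)*(1/(2*b)) = (b + d)/(2*b))
m(I) = I*sqrt(78) (m(I) = sqrt(-79 + (I + I)/(2*I)) = sqrt(-79 + (2*I)/(2*I)) = sqrt(-79 + 1) = sqrt(-78) = I*sqrt(78))
m(206) + (M*18)/(-34) = I*sqrt(78) + (23*18)/(-34) = I*sqrt(78) + 414*(-1/34) = I*sqrt(78) - 207/17 = -207/17 + I*sqrt(78)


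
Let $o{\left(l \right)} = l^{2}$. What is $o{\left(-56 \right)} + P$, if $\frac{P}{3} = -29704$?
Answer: $-85976$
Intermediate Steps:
$P = -89112$ ($P = 3 \left(-29704\right) = -89112$)
$o{\left(-56 \right)} + P = \left(-56\right)^{2} - 89112 = 3136 - 89112 = -85976$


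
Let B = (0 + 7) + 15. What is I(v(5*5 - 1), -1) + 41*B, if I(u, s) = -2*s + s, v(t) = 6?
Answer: 903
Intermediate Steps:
B = 22 (B = 7 + 15 = 22)
I(u, s) = -s
I(v(5*5 - 1), -1) + 41*B = -1*(-1) + 41*22 = 1 + 902 = 903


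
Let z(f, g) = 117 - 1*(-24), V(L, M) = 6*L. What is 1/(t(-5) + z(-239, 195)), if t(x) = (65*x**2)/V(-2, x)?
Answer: 12/67 ≈ 0.17910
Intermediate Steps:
z(f, g) = 141 (z(f, g) = 117 + 24 = 141)
t(x) = -65*x**2/12 (t(x) = (65*x**2)/((6*(-2))) = (65*x**2)/(-12) = (65*x**2)*(-1/12) = -65*x**2/12)
1/(t(-5) + z(-239, 195)) = 1/(-65/12*(-5)**2 + 141) = 1/(-65/12*25 + 141) = 1/(-1625/12 + 141) = 1/(67/12) = 12/67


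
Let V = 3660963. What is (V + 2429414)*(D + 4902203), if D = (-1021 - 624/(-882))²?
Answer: 782166440768493332/21609 ≈ 3.6196e+13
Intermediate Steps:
D = 22494900289/21609 (D = (-1021 - 624*(-1/882))² = (-1021 + 104/147)² = (-149983/147)² = 22494900289/21609 ≈ 1.0410e+6)
(V + 2429414)*(D + 4902203) = (3660963 + 2429414)*(22494900289/21609 + 4902203) = 6090377*(128426604916/21609) = 782166440768493332/21609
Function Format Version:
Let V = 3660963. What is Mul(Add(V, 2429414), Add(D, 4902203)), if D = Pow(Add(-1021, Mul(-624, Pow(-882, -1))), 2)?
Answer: Rational(782166440768493332, 21609) ≈ 3.6196e+13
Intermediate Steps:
D = Rational(22494900289, 21609) (D = Pow(Add(-1021, Mul(-624, Rational(-1, 882))), 2) = Pow(Add(-1021, Rational(104, 147)), 2) = Pow(Rational(-149983, 147), 2) = Rational(22494900289, 21609) ≈ 1.0410e+6)
Mul(Add(V, 2429414), Add(D, 4902203)) = Mul(Add(3660963, 2429414), Add(Rational(22494900289, 21609), 4902203)) = Mul(6090377, Rational(128426604916, 21609)) = Rational(782166440768493332, 21609)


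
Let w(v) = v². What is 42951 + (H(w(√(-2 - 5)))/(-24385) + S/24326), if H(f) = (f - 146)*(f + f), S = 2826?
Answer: 12739049724864/296594755 ≈ 42951.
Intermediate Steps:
H(f) = 2*f*(-146 + f) (H(f) = (-146 + f)*(2*f) = 2*f*(-146 + f))
42951 + (H(w(√(-2 - 5)))/(-24385) + S/24326) = 42951 + ((2*(√(-2 - 5))²*(-146 + (√(-2 - 5))²))/(-24385) + 2826/24326) = 42951 + ((2*(√(-7))²*(-146 + (√(-7))²))*(-1/24385) + 2826*(1/24326)) = 42951 + ((2*(I*√7)²*(-146 + (I*√7)²))*(-1/24385) + 1413/12163) = 42951 + ((2*(-7)*(-146 - 7))*(-1/24385) + 1413/12163) = 42951 + ((2*(-7)*(-153))*(-1/24385) + 1413/12163) = 42951 + (2142*(-1/24385) + 1413/12163) = 42951 + (-2142/24385 + 1413/12163) = 42951 + 8402859/296594755 = 12739049724864/296594755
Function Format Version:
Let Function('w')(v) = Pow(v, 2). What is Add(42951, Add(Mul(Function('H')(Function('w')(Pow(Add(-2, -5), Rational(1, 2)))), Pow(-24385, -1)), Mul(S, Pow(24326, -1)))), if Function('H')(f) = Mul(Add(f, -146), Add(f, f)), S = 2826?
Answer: Rational(12739049724864, 296594755) ≈ 42951.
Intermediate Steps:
Function('H')(f) = Mul(2, f, Add(-146, f)) (Function('H')(f) = Mul(Add(-146, f), Mul(2, f)) = Mul(2, f, Add(-146, f)))
Add(42951, Add(Mul(Function('H')(Function('w')(Pow(Add(-2, -5), Rational(1, 2)))), Pow(-24385, -1)), Mul(S, Pow(24326, -1)))) = Add(42951, Add(Mul(Mul(2, Pow(Pow(Add(-2, -5), Rational(1, 2)), 2), Add(-146, Pow(Pow(Add(-2, -5), Rational(1, 2)), 2))), Pow(-24385, -1)), Mul(2826, Pow(24326, -1)))) = Add(42951, Add(Mul(Mul(2, Pow(Pow(-7, Rational(1, 2)), 2), Add(-146, Pow(Pow(-7, Rational(1, 2)), 2))), Rational(-1, 24385)), Mul(2826, Rational(1, 24326)))) = Add(42951, Add(Mul(Mul(2, Pow(Mul(I, Pow(7, Rational(1, 2))), 2), Add(-146, Pow(Mul(I, Pow(7, Rational(1, 2))), 2))), Rational(-1, 24385)), Rational(1413, 12163))) = Add(42951, Add(Mul(Mul(2, -7, Add(-146, -7)), Rational(-1, 24385)), Rational(1413, 12163))) = Add(42951, Add(Mul(Mul(2, -7, -153), Rational(-1, 24385)), Rational(1413, 12163))) = Add(42951, Add(Mul(2142, Rational(-1, 24385)), Rational(1413, 12163))) = Add(42951, Add(Rational(-2142, 24385), Rational(1413, 12163))) = Add(42951, Rational(8402859, 296594755)) = Rational(12739049724864, 296594755)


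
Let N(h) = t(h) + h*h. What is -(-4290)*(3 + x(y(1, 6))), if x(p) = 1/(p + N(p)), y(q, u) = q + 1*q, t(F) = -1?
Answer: 13728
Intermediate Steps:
N(h) = -1 + h² (N(h) = -1 + h*h = -1 + h²)
y(q, u) = 2*q (y(q, u) = q + q = 2*q)
x(p) = 1/(-1 + p + p²) (x(p) = 1/(p + (-1 + p²)) = 1/(-1 + p + p²))
-(-4290)*(3 + x(y(1, 6))) = -(-4290)*(3 + 1/(-1 + 2*1 + (2*1)²)) = -(-4290)*(3 + 1/(-1 + 2 + 2²)) = -(-4290)*(3 + 1/(-1 + 2 + 4)) = -(-4290)*(3 + 1/5) = -(-4290)*(3 + ⅕) = -(-4290)*16/5 = -390*(-176/5) = 13728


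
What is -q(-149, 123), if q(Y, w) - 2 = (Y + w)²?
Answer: -678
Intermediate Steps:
q(Y, w) = 2 + (Y + w)²
-q(-149, 123) = -(2 + (-149 + 123)²) = -(2 + (-26)²) = -(2 + 676) = -1*678 = -678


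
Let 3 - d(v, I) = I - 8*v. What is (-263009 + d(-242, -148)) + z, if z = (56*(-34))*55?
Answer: -369514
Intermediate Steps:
z = -104720 (z = -1904*55 = -104720)
d(v, I) = 3 - I + 8*v (d(v, I) = 3 - (I - 8*v) = 3 + (-I + 8*v) = 3 - I + 8*v)
(-263009 + d(-242, -148)) + z = (-263009 + (3 - 1*(-148) + 8*(-242))) - 104720 = (-263009 + (3 + 148 - 1936)) - 104720 = (-263009 - 1785) - 104720 = -264794 - 104720 = -369514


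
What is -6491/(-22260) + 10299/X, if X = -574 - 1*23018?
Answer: -6343339/43763160 ≈ -0.14495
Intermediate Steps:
X = -23592 (X = -574 - 23018 = -23592)
-6491/(-22260) + 10299/X = -6491/(-22260) + 10299/(-23592) = -6491*(-1/22260) + 10299*(-1/23592) = 6491/22260 - 3433/7864 = -6343339/43763160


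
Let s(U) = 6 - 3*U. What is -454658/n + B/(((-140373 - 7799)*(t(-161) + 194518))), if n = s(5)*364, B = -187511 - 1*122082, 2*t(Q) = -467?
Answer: 545353275681385/3929496880491 ≈ 138.78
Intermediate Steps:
t(Q) = -467/2 (t(Q) = (1/2)*(-467) = -467/2)
B = -309593 (B = -187511 - 122082 = -309593)
n = -3276 (n = (6 - 3*5)*364 = (6 - 15)*364 = -9*364 = -3276)
-454658/n + B/(((-140373 - 7799)*(t(-161) + 194518))) = -454658/(-3276) - 309593*1/((-140373 - 7799)*(-467/2 + 194518)) = -454658*(-1/3276) - 309593/((-148172*388569/2)) = 227329/1638 - 309593/(-28787522934) = 227329/1638 - 309593*(-1/28787522934) = 227329/1638 + 309593/28787522934 = 545353275681385/3929496880491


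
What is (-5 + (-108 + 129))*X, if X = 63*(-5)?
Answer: -5040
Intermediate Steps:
X = -315
(-5 + (-108 + 129))*X = (-5 + (-108 + 129))*(-315) = (-5 + 21)*(-315) = 16*(-315) = -5040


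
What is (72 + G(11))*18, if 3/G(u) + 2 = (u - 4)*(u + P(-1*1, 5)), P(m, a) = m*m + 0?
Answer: 53163/41 ≈ 1296.7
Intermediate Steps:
P(m, a) = m² (P(m, a) = m² + 0 = m²)
G(u) = 3/(-2 + (1 + u)*(-4 + u)) (G(u) = 3/(-2 + (u - 4)*(u + (-1*1)²)) = 3/(-2 + (-4 + u)*(u + (-1)²)) = 3/(-2 + (-4 + u)*(u + 1)) = 3/(-2 + (-4 + u)*(1 + u)) = 3/(-2 + (1 + u)*(-4 + u)))
(72 + G(11))*18 = (72 + 3/(-6 + 11² - 3*11))*18 = (72 + 3/(-6 + 121 - 33))*18 = (72 + 3/82)*18 = (5907/82)*18 = 53163/41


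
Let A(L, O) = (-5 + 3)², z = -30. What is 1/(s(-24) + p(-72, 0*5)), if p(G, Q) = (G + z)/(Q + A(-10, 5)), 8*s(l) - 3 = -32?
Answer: -8/233 ≈ -0.034335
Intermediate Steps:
A(L, O) = 4 (A(L, O) = (-2)² = 4)
s(l) = -29/8 (s(l) = 3/8 + (⅛)*(-32) = 3/8 - 4 = -29/8)
p(G, Q) = (-30 + G)/(4 + Q) (p(G, Q) = (G - 30)/(Q + 4) = (-30 + G)/(4 + Q))
1/(s(-24) + p(-72, 0*5)) = 1/(-29/8 + (-30 - 72)/(4 + 0*5)) = 1/(-29/8 - 102/(4 + 0)) = 1/(-29/8 - 102/4) = 1/(-29/8 + (¼)*(-102)) = 1/(-29/8 - 51/2) = 1/(-233/8) = -8/233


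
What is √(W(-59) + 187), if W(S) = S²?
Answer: 2*√917 ≈ 60.564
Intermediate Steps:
√(W(-59) + 187) = √((-59)² + 187) = √(3481 + 187) = √3668 = 2*√917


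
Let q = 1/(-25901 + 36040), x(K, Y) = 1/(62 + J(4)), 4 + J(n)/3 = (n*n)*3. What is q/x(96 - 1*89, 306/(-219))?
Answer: 194/10139 ≈ 0.019134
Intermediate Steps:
J(n) = -12 + 9*n² (J(n) = -12 + 3*((n*n)*3) = -12 + 3*(n²*3) = -12 + 3*(3*n²) = -12 + 9*n²)
x(K, Y) = 1/194 (x(K, Y) = 1/(62 + (-12 + 9*4²)) = 1/(62 + (-12 + 9*16)) = 1/(62 + (-12 + 144)) = 1/(62 + 132) = 1/194)
q = 1/10139 ≈ 9.8629e-5
q/x(96 - 1*89, 306/(-219)) = 1/(10139*(1/194)) = (1/10139)*194 = 194/10139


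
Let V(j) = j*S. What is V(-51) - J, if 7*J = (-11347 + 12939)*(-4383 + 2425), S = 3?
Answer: 3116065/7 ≈ 4.4515e+5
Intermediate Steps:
V(j) = 3*j (V(j) = j*3 = 3*j)
J = -3117136/7 (J = ((-11347 + 12939)*(-4383 + 2425))/7 = (1592*(-1958))/7 = (⅐)*(-3117136) = -3117136/7 ≈ -4.4531e+5)
V(-51) - J = 3*(-51) - 1*(-3117136/7) = -153 + 3117136/7 = 3116065/7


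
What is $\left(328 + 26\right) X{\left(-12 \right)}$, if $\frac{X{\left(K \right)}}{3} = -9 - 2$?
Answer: $-11682$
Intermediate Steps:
$X{\left(K \right)} = -33$ ($X{\left(K \right)} = 3 \left(-9 - 2\right) = 3 \left(-11\right) = -33$)
$\left(328 + 26\right) X{\left(-12 \right)} = \left(328 + 26\right) \left(-33\right) = 354 \left(-33\right) = -11682$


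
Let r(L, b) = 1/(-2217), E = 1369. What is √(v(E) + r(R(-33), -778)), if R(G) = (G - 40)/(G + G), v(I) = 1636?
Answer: √8041083387/2217 ≈ 40.448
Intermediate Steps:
R(G) = (-40 + G)/(2*G) (R(G) = (-40 + G)/((2*G)) = (-40 + G)*(1/(2*G)) = (-40 + G)/(2*G))
r(L, b) = -1/2217
√(v(E) + r(R(-33), -778)) = √(1636 - 1/2217) = √(3627011/2217) = √8041083387/2217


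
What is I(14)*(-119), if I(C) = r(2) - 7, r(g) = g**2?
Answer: 357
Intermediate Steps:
I(C) = -3 (I(C) = 2**2 - 7 = 4 - 7 = -3)
I(14)*(-119) = -3*(-119) = 357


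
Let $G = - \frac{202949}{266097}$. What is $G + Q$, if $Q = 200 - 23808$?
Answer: $- \frac{6282220925}{266097} \approx -23609.0$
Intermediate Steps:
$Q = -23608$ ($Q = 200 - 23808 = -23608$)
$G = - \frac{202949}{266097}$ ($G = \left(-202949\right) \frac{1}{266097} = - \frac{202949}{266097} \approx -0.76269$)
$G + Q = - \frac{202949}{266097} - 23608 = - \frac{6282220925}{266097}$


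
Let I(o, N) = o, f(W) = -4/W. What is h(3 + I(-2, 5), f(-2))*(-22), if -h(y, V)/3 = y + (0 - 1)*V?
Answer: -66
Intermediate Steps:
h(y, V) = -3*y + 3*V (h(y, V) = -3*(y + (0 - 1)*V) = -3*(y - V) = -3*y + 3*V)
h(3 + I(-2, 5), f(-2))*(-22) = (-3*(3 - 2) + 3*(-4/(-2)))*(-22) = (-3*1 + 3*(-4*(-½)))*(-22) = (-3 + 3*2)*(-22) = (-3 + 6)*(-22) = 3*(-22) = -66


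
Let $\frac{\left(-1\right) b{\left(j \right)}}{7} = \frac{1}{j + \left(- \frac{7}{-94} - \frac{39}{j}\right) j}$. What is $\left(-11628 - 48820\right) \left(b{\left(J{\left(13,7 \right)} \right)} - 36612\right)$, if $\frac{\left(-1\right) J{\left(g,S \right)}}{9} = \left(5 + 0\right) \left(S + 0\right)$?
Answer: $\frac{78523748151872}{35481} \approx 2.2131 \cdot 10^{9}$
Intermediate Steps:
$J{\left(g,S \right)} = - 45 S$ ($J{\left(g,S \right)} = - 9 \left(5 + 0\right) \left(S + 0\right) = - 9 \cdot 5 S = - 45 S$)
$b{\left(j \right)} = - \frac{7}{j + j \left(\frac{7}{94} - \frac{39}{j}\right)}$ ($b{\left(j \right)} = - \frac{7}{j + \left(- \frac{7}{-94} - \frac{39}{j}\right) j} = - \frac{7}{j + \left(\left(-7\right) \left(- \frac{1}{94}\right) - \frac{39}{j}\right) j} = - \frac{7}{j + \left(\frac{7}{94} - \frac{39}{j}\right) j} = - \frac{7}{j + j \left(\frac{7}{94} - \frac{39}{j}\right)}$)
$\left(-11628 - 48820\right) \left(b{\left(J{\left(13,7 \right)} \right)} - 36612\right) = \left(-11628 - 48820\right) \left(- \frac{658}{-3666 + 101 \left(\left(-45\right) 7\right)} - 36612\right) = - 60448 \left(- \frac{658}{-3666 + 101 \left(-315\right)} - 36612\right) = - 60448 \left(- \frac{658}{-3666 - 31815} - 36612\right) = - 60448 \left(- \frac{658}{-35481} - 36612\right) = - 60448 \left(\left(-658\right) \left(- \frac{1}{35481}\right) - 36612\right) = - 60448 \left(\frac{658}{35481} - 36612\right) = \left(-60448\right) \left(- \frac{1299029714}{35481}\right) = \frac{78523748151872}{35481}$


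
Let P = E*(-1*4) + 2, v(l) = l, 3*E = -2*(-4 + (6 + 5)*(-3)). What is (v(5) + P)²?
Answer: 75625/9 ≈ 8402.8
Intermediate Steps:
E = 74/3 (E = (-2*(-4 + (6 + 5)*(-3)))/3 = (-2*(-4 + 11*(-3)))/3 = (-2*(-4 - 33))/3 = (-2*(-37))/3 = (⅓)*74 = 74/3 ≈ 24.667)
P = -290/3 (P = 74*(-1*4)/3 + 2 = (74/3)*(-4) + 2 = -296/3 + 2 = -290/3 ≈ -96.667)
(v(5) + P)² = (5 - 290/3)² = (-275/3)² = 75625/9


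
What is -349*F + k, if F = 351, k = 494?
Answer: -122005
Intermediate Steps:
-349*F + k = -349*351 + 494 = -122499 + 494 = -122005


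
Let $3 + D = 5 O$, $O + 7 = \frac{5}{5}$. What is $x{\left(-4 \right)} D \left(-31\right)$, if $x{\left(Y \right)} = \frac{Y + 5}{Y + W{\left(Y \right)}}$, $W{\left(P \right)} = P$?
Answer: $- \frac{1023}{8} \approx -127.88$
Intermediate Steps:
$O = -6$ ($O = -7 + \frac{5}{5} = -7 + 5 \cdot \frac{1}{5} = -7 + 1 = -6$)
$D = -33$ ($D = -3 + 5 \left(-6\right) = -3 - 30 = -33$)
$x{\left(Y \right)} = \frac{5 + Y}{2 Y}$ ($x{\left(Y \right)} = \frac{Y + 5}{Y + Y} = \frac{5 + Y}{2 Y}$)
$x{\left(-4 \right)} D \left(-31\right) = \frac{5 - 4}{2 \left(-4\right)} \left(-33\right) \left(-31\right) = \frac{1}{2} \left(- \frac{1}{4}\right) 1 \left(-33\right) \left(-31\right) = \left(- \frac{1}{8}\right) \left(-33\right) \left(-31\right) = \frac{33}{8} \left(-31\right) = - \frac{1023}{8}$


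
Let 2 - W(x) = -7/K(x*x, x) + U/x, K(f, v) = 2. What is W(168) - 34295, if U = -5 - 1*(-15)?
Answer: -2880323/84 ≈ -34290.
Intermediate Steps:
U = 10 (U = -5 + 15 = 10)
W(x) = 11/2 - 10/x (W(x) = 2 - (-7/2 + 10/x) = 2 + (7/2 - 10/x) = 11/2 - 10/x)
W(168) - 34295 = (11/2 - 10/168) - 34295 = (11/2 - 10*1/168) - 34295 = (11/2 - 5/84) - 34295 = 457/84 - 34295 = -2880323/84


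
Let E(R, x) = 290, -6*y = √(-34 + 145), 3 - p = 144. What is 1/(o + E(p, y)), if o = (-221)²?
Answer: 1/49131 ≈ 2.0354e-5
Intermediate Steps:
p = -141 (p = 3 - 1*144 = 3 - 144 = -141)
y = -√111/6 (y = -√(-34 + 145)/6 = -√111/6 ≈ -1.7559)
o = 48841
1/(o + E(p, y)) = 1/(48841 + 290) = 1/49131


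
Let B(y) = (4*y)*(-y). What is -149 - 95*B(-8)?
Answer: 24171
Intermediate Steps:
B(y) = -4*y²
-149 - 95*B(-8) = -149 - (-380)*(-8)² = -149 - (-380)*64 = -149 - 95*(-256) = -149 + 24320 = 24171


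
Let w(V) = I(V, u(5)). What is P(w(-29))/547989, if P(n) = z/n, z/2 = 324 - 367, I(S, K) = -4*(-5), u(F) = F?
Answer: -43/5479890 ≈ -7.8469e-6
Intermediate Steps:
I(S, K) = 20
z = -86 (z = 2*(324 - 367) = 2*(-43) = -86)
w(V) = 20
P(n) = -86/n
P(w(-29))/547989 = -86/20/547989 = -86*1/20*(1/547989) = -43/10*1/547989 = -43/5479890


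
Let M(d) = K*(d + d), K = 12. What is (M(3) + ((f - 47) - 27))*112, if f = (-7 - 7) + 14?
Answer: -224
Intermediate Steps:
f = 0 (f = -14 + 14 = 0)
M(d) = 24*d (M(d) = 12*(d + d) = 12*(2*d) = 24*d)
(M(3) + ((f - 47) - 27))*112 = (24*3 + ((0 - 47) - 27))*112 = (72 + (-47 - 27))*112 = (72 - 74)*112 = -2*112 = -224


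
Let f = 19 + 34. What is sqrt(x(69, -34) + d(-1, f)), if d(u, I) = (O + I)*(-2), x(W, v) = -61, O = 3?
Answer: I*sqrt(173) ≈ 13.153*I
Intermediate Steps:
f = 53
d(u, I) = -6 - 2*I (d(u, I) = (3 + I)*(-2) = -6 - 2*I)
sqrt(x(69, -34) + d(-1, f)) = sqrt(-61 + (-6 - 2*53)) = sqrt(-61 + (-6 - 106)) = sqrt(-61 - 112) = sqrt(-173) = I*sqrt(173)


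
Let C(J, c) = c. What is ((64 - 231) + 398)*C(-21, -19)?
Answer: -4389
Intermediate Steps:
((64 - 231) + 398)*C(-21, -19) = ((64 - 231) + 398)*(-19) = (-167 + 398)*(-19) = 231*(-19) = -4389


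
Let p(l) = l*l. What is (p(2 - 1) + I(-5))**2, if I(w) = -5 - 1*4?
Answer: 64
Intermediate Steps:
p(l) = l**2
I(w) = -9 (I(w) = -5 - 4 = -9)
(p(2 - 1) + I(-5))**2 = ((2 - 1)**2 - 9)**2 = (1**2 - 9)**2 = (1 - 9)**2 = (-8)**2 = 64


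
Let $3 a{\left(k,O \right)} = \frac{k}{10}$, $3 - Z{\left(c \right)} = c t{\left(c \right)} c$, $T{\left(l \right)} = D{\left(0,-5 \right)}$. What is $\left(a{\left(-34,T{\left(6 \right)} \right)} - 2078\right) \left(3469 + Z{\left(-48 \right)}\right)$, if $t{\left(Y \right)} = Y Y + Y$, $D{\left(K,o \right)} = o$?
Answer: $\frac{161996255824}{15} \approx 1.08 \cdot 10^{10}$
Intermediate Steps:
$T{\left(l \right)} = -5$
$t{\left(Y \right)} = Y + Y^{2}$ ($t{\left(Y \right)} = Y^{2} + Y = Y + Y^{2}$)
$Z{\left(c \right)} = 3 - c^{3} \left(1 + c\right)$ ($Z{\left(c \right)} = 3 - c c \left(1 + c\right) c = 3 - c^{2} \left(1 + c\right) c = 3 - c^{3} \left(1 + c\right)$)
$a{\left(k,O \right)} = \frac{k}{30}$ ($a{\left(k,O \right)} = \frac{k \frac{1}{10}}{3} = \frac{\frac{1}{10} k}{3} = \frac{k}{30}$)
$\left(a{\left(-34,T{\left(6 \right)} \right)} - 2078\right) \left(3469 + Z{\left(-48 \right)}\right) = \left(\frac{1}{30} \left(-34\right) - 2078\right) \left(3469 - 5197821\right) = \left(- \frac{17}{15} - 2078\right) \left(3469 - 5197821\right) = - \frac{31187 \left(3469 + \left(3 + 110592 - 5308416\right)\right)}{15} = - \frac{31187 \left(3469 - 5197821\right)}{15} = \left(- \frac{31187}{15}\right) \left(-5194352\right) = \frac{161996255824}{15}$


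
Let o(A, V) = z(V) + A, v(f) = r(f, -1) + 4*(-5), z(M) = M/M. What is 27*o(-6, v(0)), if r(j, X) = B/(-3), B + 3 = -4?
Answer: -135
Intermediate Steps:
B = -7 (B = -3 - 4 = -7)
r(j, X) = 7/3 (r(j, X) = -7/(-3) = -7*(-1/3) = 7/3)
z(M) = 1
v(f) = -53/3 (v(f) = 7/3 + 4*(-5) = 7/3 - 20 = -53/3)
o(A, V) = 1 + A
27*o(-6, v(0)) = 27*(1 - 6) = 27*(-5) = -135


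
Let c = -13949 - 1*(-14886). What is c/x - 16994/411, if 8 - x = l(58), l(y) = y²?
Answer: -57416971/1379316 ≈ -41.627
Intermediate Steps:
c = 937 (c = -13949 + 14886 = 937)
x = -3356 (x = 8 - 1*58² = 8 - 1*3364 = 8 - 3364 = -3356)
c/x - 16994/411 = 937/(-3356) - 16994/411 = 937*(-1/3356) - 16994*1/411 = -937/3356 - 16994/411 = -57416971/1379316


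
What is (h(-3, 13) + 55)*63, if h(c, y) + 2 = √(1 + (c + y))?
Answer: 3339 + 63*√11 ≈ 3547.9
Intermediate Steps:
h(c, y) = -2 + √(1 + c + y) (h(c, y) = -2 + √(1 + (c + y)) = -2 + √(1 + c + y))
(h(-3, 13) + 55)*63 = ((-2 + √(1 - 3 + 13)) + 55)*63 = ((-2 + √11) + 55)*63 = (53 + √11)*63 = 3339 + 63*√11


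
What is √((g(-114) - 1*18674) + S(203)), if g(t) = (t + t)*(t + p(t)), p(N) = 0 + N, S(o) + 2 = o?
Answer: √33511 ≈ 183.06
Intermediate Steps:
S(o) = -2 + o
p(N) = N
g(t) = 4*t² (g(t) = (t + t)*(t + t) = (2*t)*(2*t) = 4*t²)
√((g(-114) - 1*18674) + S(203)) = √((4*(-114)² - 1*18674) + (-2 + 203)) = √((4*12996 - 18674) + 201) = √((51984 - 18674) + 201) = √(33310 + 201) = √33511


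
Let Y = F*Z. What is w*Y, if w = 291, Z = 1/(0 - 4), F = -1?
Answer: 291/4 ≈ 72.750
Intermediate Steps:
Z = -1/4 (Z = 1/(-4) = -1/4 ≈ -0.25000)
Y = 1/4 (Y = -1*(-1/4) = 1/4 ≈ 0.25000)
w*Y = 291*(1/4) = 291/4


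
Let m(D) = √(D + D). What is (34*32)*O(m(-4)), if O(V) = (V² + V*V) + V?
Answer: -17408 + 2176*I*√2 ≈ -17408.0 + 3077.3*I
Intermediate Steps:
m(D) = √2*√D (m(D) = √(2*D) = √2*√D)
O(V) = V + 2*V² (O(V) = (V² + V²) + V = 2*V² + V = V + 2*V²)
(34*32)*O(m(-4)) = (34*32)*((√2*√(-4))*(1 + 2*(√2*√(-4)))) = 1088*((√2*(2*I))*(1 + 2*(√2*(2*I)))) = 1088*((2*I*√2)*(1 + 2*(2*I*√2))) = 1088*((2*I*√2)*(1 + 4*I*√2)) = 1088*(2*I*√2*(1 + 4*I*√2)) = 2176*I*√2*(1 + 4*I*√2)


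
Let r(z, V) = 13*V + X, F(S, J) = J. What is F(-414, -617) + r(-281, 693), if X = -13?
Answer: 8379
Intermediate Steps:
r(z, V) = -13 + 13*V (r(z, V) = 13*V - 13 = -13 + 13*V)
F(-414, -617) + r(-281, 693) = -617 + (-13 + 13*693) = -617 + (-13 + 9009) = -617 + 8996 = 8379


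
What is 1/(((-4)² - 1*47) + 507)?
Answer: 1/476 ≈ 0.0021008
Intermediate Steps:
1/(((-4)² - 1*47) + 507) = 1/((16 - 47) + 507) = 1/(-31 + 507) = 1/476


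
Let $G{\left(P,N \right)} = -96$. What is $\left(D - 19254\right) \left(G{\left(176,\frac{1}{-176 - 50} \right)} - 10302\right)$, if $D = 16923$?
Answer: $24237738$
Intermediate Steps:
$\left(D - 19254\right) \left(G{\left(176,\frac{1}{-176 - 50} \right)} - 10302\right) = \left(16923 - 19254\right) \left(-96 - 10302\right) = \left(-2331\right) \left(-10398\right) = 24237738$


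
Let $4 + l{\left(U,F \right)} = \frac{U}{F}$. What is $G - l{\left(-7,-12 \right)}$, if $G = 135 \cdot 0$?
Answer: $\frac{41}{12} \approx 3.4167$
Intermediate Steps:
$l{\left(U,F \right)} = -4 + \frac{U}{F}$
$G = 0$
$G - l{\left(-7,-12 \right)} = 0 - \left(-4 - \frac{7}{-12}\right) = 0 - \left(-4 - - \frac{7}{12}\right) = 0 - \left(-4 + \frac{7}{12}\right) = 0 - - \frac{41}{12} = 0 + \frac{41}{12} = \frac{41}{12}$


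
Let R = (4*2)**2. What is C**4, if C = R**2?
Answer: 281474976710656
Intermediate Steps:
R = 64 (R = 8**2 = 64)
C = 4096 (C = 64**2 = 4096)
C**4 = 4096**4 = 281474976710656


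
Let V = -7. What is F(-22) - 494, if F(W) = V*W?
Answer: -340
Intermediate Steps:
F(W) = -7*W
F(-22) - 494 = -7*(-22) - 494 = 154 - 494 = -340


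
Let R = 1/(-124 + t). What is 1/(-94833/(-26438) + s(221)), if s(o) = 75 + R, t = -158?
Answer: 1863879/146470042 ≈ 0.012725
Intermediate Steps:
R = -1/282 (R = 1/(-124 - 158) = 1/(-282) = -1/282 ≈ -0.0035461)
s(o) = 21149/282 (s(o) = 75 - 1/282 = 21149/282)
1/(-94833/(-26438) + s(221)) = 1/(-94833/(-26438) + 21149/282) = 1/(-94833*(-1/26438) + 21149/282) = 1/(94833/26438 + 21149/282) = 1/(146470042/1863879) = 1863879/146470042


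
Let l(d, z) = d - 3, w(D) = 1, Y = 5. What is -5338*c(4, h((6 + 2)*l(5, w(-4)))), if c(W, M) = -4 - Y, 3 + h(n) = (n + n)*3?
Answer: 48042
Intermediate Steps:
l(d, z) = -3 + d
h(n) = -3 + 6*n (h(n) = -3 + (n + n)*3 = -3 + (2*n)*3 = -3 + 6*n)
c(W, M) = -9 (c(W, M) = -4 - 1*5 = -4 - 5 = -9)
-5338*c(4, h((6 + 2)*l(5, w(-4)))) = -5338*(-9) = 48042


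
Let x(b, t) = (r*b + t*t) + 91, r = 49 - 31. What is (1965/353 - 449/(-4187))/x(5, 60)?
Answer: 8385952/5588359591 ≈ 0.0015006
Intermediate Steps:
r = 18
x(b, t) = 91 + t² + 18*b (x(b, t) = (18*b + t*t) + 91 = (18*b + t²) + 91 = (t² + 18*b) + 91 = 91 + t² + 18*b)
(1965/353 - 449/(-4187))/x(5, 60) = (1965/353 - 449/(-4187))/(91 + 60² + 18*5) = (1965*(1/353) - 449*(-1/4187))/(91 + 3600 + 90) = (1965/353 + 449/4187)/3781 = (8385952/1478011)*(1/3781) = 8385952/5588359591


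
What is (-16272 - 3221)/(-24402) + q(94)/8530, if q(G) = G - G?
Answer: 19493/24402 ≈ 0.79883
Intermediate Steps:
q(G) = 0
(-16272 - 3221)/(-24402) + q(94)/8530 = (-16272 - 3221)/(-24402) + 0/8530 = -19493*(-1/24402) + 0*(1/8530) = 19493/24402 + 0 = 19493/24402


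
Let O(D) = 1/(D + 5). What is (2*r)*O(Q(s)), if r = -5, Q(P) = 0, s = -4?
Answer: -2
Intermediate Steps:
O(D) = 1/(5 + D)
(2*r)*O(Q(s)) = (2*(-5))/(5 + 0) = -10/5 = -10*1/5 = -2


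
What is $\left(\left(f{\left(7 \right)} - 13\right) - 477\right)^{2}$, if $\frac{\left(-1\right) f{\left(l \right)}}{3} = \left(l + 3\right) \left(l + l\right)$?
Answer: $828100$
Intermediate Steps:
$f{\left(l \right)} = - 6 l \left(3 + l\right)$ ($f{\left(l \right)} = - 3 \left(l + 3\right) \left(l + l\right) = - 3 \left(3 + l\right) 2 l = - 3 \cdot 2 l \left(3 + l\right) = - 6 l \left(3 + l\right)$)
$\left(\left(f{\left(7 \right)} - 13\right) - 477\right)^{2} = \left(\left(\left(-6\right) 7 \left(3 + 7\right) - 13\right) - 477\right)^{2} = \left(\left(\left(-6\right) 7 \cdot 10 - 13\right) - 477\right)^{2} = \left(\left(-420 - 13\right) - 477\right)^{2} = \left(-433 - 477\right)^{2} = \left(-910\right)^{2} = 828100$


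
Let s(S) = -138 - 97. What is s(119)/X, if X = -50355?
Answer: 47/10071 ≈ 0.0046669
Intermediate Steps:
s(S) = -235
s(119)/X = -235/(-50355) = -235*(-1/50355) = 47/10071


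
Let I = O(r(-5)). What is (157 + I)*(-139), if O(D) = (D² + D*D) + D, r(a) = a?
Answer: -28078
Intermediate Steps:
O(D) = D + 2*D² (O(D) = (D² + D²) + D = 2*D² + D = D + 2*D²)
I = 45 (I = -5*(1 + 2*(-5)) = -5*(1 - 10) = -5*(-9) = 45)
(157 + I)*(-139) = (157 + 45)*(-139) = 202*(-139) = -28078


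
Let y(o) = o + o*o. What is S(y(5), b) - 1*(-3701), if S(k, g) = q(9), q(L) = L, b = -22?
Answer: 3710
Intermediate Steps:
y(o) = o + o**2
S(k, g) = 9
S(y(5), b) - 1*(-3701) = 9 - 1*(-3701) = 9 + 3701 = 3710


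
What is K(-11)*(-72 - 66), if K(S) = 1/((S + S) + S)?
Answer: 46/11 ≈ 4.1818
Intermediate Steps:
K(S) = 1/(3*S) (K(S) = 1/(2*S + S) = 1/(3*S))
K(-11)*(-72 - 66) = ((⅓)/(-11))*(-72 - 66) = ((⅓)*(-1/11))*(-138) = -1/33*(-138) = 46/11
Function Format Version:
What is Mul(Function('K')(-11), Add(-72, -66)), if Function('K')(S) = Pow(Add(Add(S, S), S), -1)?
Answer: Rational(46, 11) ≈ 4.1818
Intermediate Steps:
Function('K')(S) = Mul(Rational(1, 3), Pow(S, -1)) (Function('K')(S) = Pow(Add(Mul(2, S), S), -1) = Pow(Mul(3, S), -1) = Mul(Rational(1, 3), Pow(S, -1)))
Mul(Function('K')(-11), Add(-72, -66)) = Mul(Mul(Rational(1, 3), Pow(-11, -1)), Add(-72, -66)) = Mul(Mul(Rational(1, 3), Rational(-1, 11)), -138) = Mul(Rational(-1, 33), -138) = Rational(46, 11)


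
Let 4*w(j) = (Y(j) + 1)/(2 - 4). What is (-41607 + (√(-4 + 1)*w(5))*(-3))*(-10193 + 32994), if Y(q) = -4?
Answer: -948681207 - 205209*I*√3/8 ≈ -9.4868e+8 - 44429.0*I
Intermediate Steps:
w(j) = 3/8 (w(j) = ((-4 + 1)/(2 - 4))/4 = (-3/(-2))/4 = (-3*(-½))/4 = (¼)*(3/2) = 3/8)
(-41607 + (√(-4 + 1)*w(5))*(-3))*(-10193 + 32994) = (-41607 + (√(-4 + 1)*(3/8))*(-3))*(-10193 + 32994) = (-41607 + (√(-3)*(3/8))*(-3))*22801 = (-41607 + ((I*√3)*(3/8))*(-3))*22801 = (-41607 + (3*I*√3/8)*(-3))*22801 = (-41607 - 9*I*√3/8)*22801 = -948681207 - 205209*I*√3/8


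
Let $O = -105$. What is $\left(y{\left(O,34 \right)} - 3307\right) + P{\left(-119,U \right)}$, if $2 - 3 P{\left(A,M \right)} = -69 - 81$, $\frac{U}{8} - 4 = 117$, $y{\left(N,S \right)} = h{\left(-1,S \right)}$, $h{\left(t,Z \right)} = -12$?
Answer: $- \frac{9805}{3} \approx -3268.3$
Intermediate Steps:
$y{\left(N,S \right)} = -12$
$U = 968$ ($U = 32 + 8 \cdot 117 = 32 + 936 = 968$)
$P{\left(A,M \right)} = \frac{152}{3}$ ($P{\left(A,M \right)} = \frac{2}{3} - \frac{-69 - 81}{3} = \frac{2}{3} - -50 = \frac{2}{3} + 50 = \frac{152}{3}$)
$\left(y{\left(O,34 \right)} - 3307\right) + P{\left(-119,U \right)} = \left(-12 - 3307\right) + \frac{152}{3} = -3319 + \frac{152}{3} = - \frac{9805}{3}$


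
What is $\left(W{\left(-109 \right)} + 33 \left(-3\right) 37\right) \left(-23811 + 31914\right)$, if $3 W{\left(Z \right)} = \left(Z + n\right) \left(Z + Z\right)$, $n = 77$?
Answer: $-10839113$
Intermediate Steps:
$W{\left(Z \right)} = \frac{2 Z \left(77 + Z\right)}{3}$ ($W{\left(Z \right)} = \frac{\left(Z + 77\right) \left(Z + Z\right)}{3} = \frac{\left(77 + Z\right) 2 Z}{3} = \frac{2 Z \left(77 + Z\right)}{3}$)
$\left(W{\left(-109 \right)} + 33 \left(-3\right) 37\right) \left(-23811 + 31914\right) = \left(\frac{2}{3} \left(-109\right) \left(77 - 109\right) + 33 \left(-3\right) 37\right) \left(-23811 + 31914\right) = \left(\frac{2}{3} \left(-109\right) \left(-32\right) - 3663\right) 8103 = \left(\frac{6976}{3} - 3663\right) 8103 = \left(- \frac{4013}{3}\right) 8103 = -10839113$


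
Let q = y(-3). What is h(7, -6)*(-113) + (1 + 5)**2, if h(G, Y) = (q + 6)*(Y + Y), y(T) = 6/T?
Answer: 5460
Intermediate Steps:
q = -2 (q = 6/(-3) = 6*(-1/3) = -2)
h(G, Y) = 8*Y (h(G, Y) = (-2 + 6)*(Y + Y) = 4*(2*Y) = 8*Y)
h(7, -6)*(-113) + (1 + 5)**2 = (8*(-6))*(-113) + (1 + 5)**2 = -48*(-113) + 6**2 = 5424 + 36 = 5460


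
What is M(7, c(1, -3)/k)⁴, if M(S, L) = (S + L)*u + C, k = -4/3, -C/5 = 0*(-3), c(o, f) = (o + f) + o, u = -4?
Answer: 923521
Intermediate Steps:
c(o, f) = f + 2*o (c(o, f) = (f + o) + o = f + 2*o)
C = 0 (C = -0*(-3) = -5*0 = 0)
k = -4/3 (k = -4*⅓ = -4/3 ≈ -1.3333)
M(S, L) = -4*L - 4*S (M(S, L) = (S + L)*(-4) + 0 = (L + S)*(-4) + 0 = (-4*L - 4*S) + 0 = -4*L - 4*S)
M(7, c(1, -3)/k)⁴ = (-4*(-3 + 2*1)/(-4/3) - 4*7)⁴ = (-4*(-3 + 2)*(-3)/4 - 28)⁴ = (-(-4)*(-3)/4 - 28)⁴ = (-4*¾ - 28)⁴ = (-3 - 28)⁴ = (-31)⁴ = 923521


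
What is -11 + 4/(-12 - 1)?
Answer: -147/13 ≈ -11.308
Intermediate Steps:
-11 + 4/(-12 - 1) = -11 + 4/(-13) = -11 + 4*(-1/13) = -11 - 4/13 = -147/13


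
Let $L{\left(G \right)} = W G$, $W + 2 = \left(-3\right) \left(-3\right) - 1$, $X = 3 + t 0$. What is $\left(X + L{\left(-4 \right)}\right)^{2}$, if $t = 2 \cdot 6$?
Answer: $441$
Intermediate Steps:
$t = 12$
$X = 3$ ($X = 3 + 12 \cdot 0 = 3 + 0 = 3$)
$W = 6$ ($W = -2 - -8 = -2 + \left(9 - 1\right) = -2 + 8 = 6$)
$L{\left(G \right)} = 6 G$
$\left(X + L{\left(-4 \right)}\right)^{2} = \left(3 + 6 \left(-4\right)\right)^{2} = \left(3 - 24\right)^{2} = \left(-21\right)^{2} = 441$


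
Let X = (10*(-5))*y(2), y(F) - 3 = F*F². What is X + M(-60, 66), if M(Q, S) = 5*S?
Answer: -220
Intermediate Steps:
y(F) = 3 + F³ (y(F) = 3 + F*F² = 3 + F³)
X = -550 (X = (10*(-5))*(3 + 2³) = -50*(3 + 8) = -50*11 = -550)
X + M(-60, 66) = -550 + 5*66 = -550 + 330 = -220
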